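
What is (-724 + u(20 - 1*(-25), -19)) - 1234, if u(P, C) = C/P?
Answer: -88129/45 ≈ -1958.4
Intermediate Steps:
(-724 + u(20 - 1*(-25), -19)) - 1234 = (-724 - 19/(20 - 1*(-25))) - 1234 = (-724 - 19/(20 + 25)) - 1234 = (-724 - 19/45) - 1234 = -32599/45 - 1234 = -88129/45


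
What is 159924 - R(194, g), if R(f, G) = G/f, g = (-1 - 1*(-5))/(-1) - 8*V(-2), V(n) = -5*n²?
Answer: 15512550/97 ≈ 1.5992e+5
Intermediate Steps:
g = 156 (g = (-1 - 1*(-5))/(-1) - (-40)*(-2)² = (-1 + 5)*(-1) - (-40)*4 = 4*(-1) - 8*(-20) = -4 + 160 = 156)
159924 - R(194, g) = 159924 - 156/194 = 159924 - 1*78/97 = 159924 - 78/97 = 15512550/97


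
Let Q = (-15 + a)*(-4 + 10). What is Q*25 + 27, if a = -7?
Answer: -3273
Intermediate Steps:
Q = -132 (Q = (-15 - 7)*(-4 + 10) = -22*6 = -132)
Q*25 + 27 = -132*25 + 27 = -3300 + 27 = -3273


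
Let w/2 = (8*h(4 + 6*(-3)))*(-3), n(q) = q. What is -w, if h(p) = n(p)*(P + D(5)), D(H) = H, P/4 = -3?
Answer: 4704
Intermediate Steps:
P = -12 (P = 4*(-3) = -12)
h(p) = -7*p (h(p) = p*(-12 + 5) = p*(-7) = -7*p)
w = -4704 (w = 2*((8*(-7*(4 + 6*(-3))))*(-3)) = 2*((8*(-7*(4 - 18)))*(-3)) = 2*((8*(-7*(-14)))*(-3)) = 2*((8*98)*(-3)) = 2*(784*(-3)) = 2*(-2352) = -4704)
-w = -1*(-4704) = 4704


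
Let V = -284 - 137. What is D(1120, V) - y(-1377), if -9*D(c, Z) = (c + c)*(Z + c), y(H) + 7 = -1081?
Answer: -518656/3 ≈ -1.7289e+5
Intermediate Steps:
V = -421
y(H) = -1088 (y(H) = -7 - 1081 = -1088)
D(c, Z) = -2*c*(Z + c)/9 (D(c, Z) = -(c + c)*(Z + c)/9 = -2*c*(Z + c)/9)
D(1120, V) - y(-1377) = -2/9*1120*(-421 + 1120) - 1*(-1088) = -2/9*1120*699 + 1088 = -521920/3 + 1088 = -518656/3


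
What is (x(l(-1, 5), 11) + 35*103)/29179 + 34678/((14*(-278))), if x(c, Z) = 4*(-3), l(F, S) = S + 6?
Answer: -71277529/8111762 ≈ -8.7869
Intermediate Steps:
l(F, S) = 6 + S
x(c, Z) = -12
(x(l(-1, 5), 11) + 35*103)/29179 + 34678/((14*(-278))) = (-12 + 35*103)/29179 + 34678/((14*(-278))) = (-12 + 3605)*(1/29179) + 34678/(-3892) = 3593*(1/29179) + 34678*(-1/3892) = 3593/29179 - 2477/278 = -71277529/8111762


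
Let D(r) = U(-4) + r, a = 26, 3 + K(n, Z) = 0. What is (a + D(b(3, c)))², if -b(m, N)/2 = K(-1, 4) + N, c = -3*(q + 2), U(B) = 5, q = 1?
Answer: 3025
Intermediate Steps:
K(n, Z) = -3 (K(n, Z) = -3 + 0 = -3)
c = -9 (c = -3*(1 + 2) = -3*3 = -9)
b(m, N) = 6 - 2*N (b(m, N) = -2*(-3 + N) = 6 - 2*N)
D(r) = 5 + r
(a + D(b(3, c)))² = (26 + (5 + (6 - 2*(-9))))² = (26 + (5 + (6 + 18)))² = (26 + (5 + 24))² = (26 + 29)² = 55² = 3025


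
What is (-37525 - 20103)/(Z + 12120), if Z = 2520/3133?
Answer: -45137131/9493620 ≈ -4.7545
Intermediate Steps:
Z = 2520/3133 (Z = 2520*(1/3133) = 2520/3133 ≈ 0.80434)
(-37525 - 20103)/(Z + 12120) = (-37525 - 20103)/(2520/3133 + 12120) = -57628/37974480/3133 = -57628*3133/37974480 = -45137131/9493620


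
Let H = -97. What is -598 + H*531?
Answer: -52105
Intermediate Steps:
-598 + H*531 = -598 - 97*531 = -598 - 51507 = -52105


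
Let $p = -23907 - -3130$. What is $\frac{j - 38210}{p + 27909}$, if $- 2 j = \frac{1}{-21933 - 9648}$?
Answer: $- \frac{2413420019}{450471384} \approx -5.3575$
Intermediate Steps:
$p = -20777$ ($p = -23907 + 3130 = -20777$)
$j = \frac{1}{63162}$ ($j = - \frac{1}{2 \left(-21933 - 9648\right)} = - \frac{1}{2 \left(-31581\right)} = \left(- \frac{1}{2}\right) \left(- \frac{1}{31581}\right) = \frac{1}{63162} \approx 1.5832 \cdot 10^{-5}$)
$\frac{j - 38210}{p + 27909} = \frac{\frac{1}{63162} - 38210}{-20777 + 27909} = - \frac{2413420019}{63162 \cdot 7132} = \left(- \frac{2413420019}{63162}\right) \frac{1}{7132} = - \frac{2413420019}{450471384}$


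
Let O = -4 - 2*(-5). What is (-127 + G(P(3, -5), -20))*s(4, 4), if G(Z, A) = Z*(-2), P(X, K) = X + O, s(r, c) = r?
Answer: -580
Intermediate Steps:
O = 6 (O = -4 + 10 = 6)
P(X, K) = 6 + X (P(X, K) = X + 6 = 6 + X)
G(Z, A) = -2*Z
(-127 + G(P(3, -5), -20))*s(4, 4) = (-127 - 2*(6 + 3))*4 = (-127 - 2*9)*4 = (-127 - 18)*4 = -145*4 = -580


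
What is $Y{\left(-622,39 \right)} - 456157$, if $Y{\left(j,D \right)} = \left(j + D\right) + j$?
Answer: $-457362$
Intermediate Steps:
$Y{\left(j,D \right)} = D + 2 j$ ($Y{\left(j,D \right)} = \left(D + j\right) + j = D + 2 j$)
$Y{\left(-622,39 \right)} - 456157 = \left(39 + 2 \left(-622\right)\right) - 456157 = \left(39 - 1244\right) - 456157 = -1205 - 456157 = -457362$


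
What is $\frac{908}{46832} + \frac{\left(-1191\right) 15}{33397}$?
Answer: $- \frac{201582301}{391012076} \approx -0.51554$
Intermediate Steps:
$\frac{908}{46832} + \frac{\left(-1191\right) 15}{33397} = 908 \cdot \frac{1}{46832} - \frac{17865}{33397} = \frac{227}{11708} - \frac{17865}{33397} = - \frac{201582301}{391012076}$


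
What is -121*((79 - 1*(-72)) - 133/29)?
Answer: -513766/29 ≈ -17716.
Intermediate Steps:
-121*((79 - 1*(-72)) - 133/29) = -121*((79 + 72) - 133*1/29) = -121*(151 - 133/29) = -121*4246/29 = -513766/29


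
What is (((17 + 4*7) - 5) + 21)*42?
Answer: 2562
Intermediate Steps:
(((17 + 4*7) - 5) + 21)*42 = (((17 + 28) - 5) + 21)*42 = ((45 - 5) + 21)*42 = (40 + 21)*42 = 61*42 = 2562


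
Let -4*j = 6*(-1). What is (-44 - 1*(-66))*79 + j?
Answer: 3479/2 ≈ 1739.5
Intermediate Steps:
j = 3/2 (j = -3*(-1)/2 = -¼*(-6) = 3/2 ≈ 1.5000)
(-44 - 1*(-66))*79 + j = (-44 - 1*(-66))*79 + 3/2 = (-44 + 66)*79 + 3/2 = 22*79 + 3/2 = 1738 + 3/2 = 3479/2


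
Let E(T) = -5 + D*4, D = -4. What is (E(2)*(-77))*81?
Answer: 130977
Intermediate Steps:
E(T) = -21 (E(T) = -5 - 4*4 = -5 - 16 = -21)
(E(2)*(-77))*81 = -21*(-77)*81 = 1617*81 = 130977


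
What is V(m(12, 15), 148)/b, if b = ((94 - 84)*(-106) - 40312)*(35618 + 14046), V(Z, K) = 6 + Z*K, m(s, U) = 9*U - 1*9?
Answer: -9327/1027349504 ≈ -9.0787e-6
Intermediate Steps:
m(s, U) = -9 + 9*U (m(s, U) = 9*U - 9 = -9 + 9*U)
V(Z, K) = 6 + K*Z
b = -2054699008 (b = (10*(-106) - 40312)*49664 = (-1060 - 40312)*49664 = -41372*49664 = -2054699008)
V(m(12, 15), 148)/b = (6 + 148*(-9 + 9*15))/(-2054699008) = (6 + 148*(-9 + 135))*(-1/2054699008) = (6 + 148*126)*(-1/2054699008) = (6 + 18648)*(-1/2054699008) = 18654*(-1/2054699008) = -9327/1027349504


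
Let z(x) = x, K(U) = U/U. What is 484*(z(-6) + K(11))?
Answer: -2420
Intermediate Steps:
K(U) = 1
484*(z(-6) + K(11)) = 484*(-6 + 1) = 484*(-5) = -2420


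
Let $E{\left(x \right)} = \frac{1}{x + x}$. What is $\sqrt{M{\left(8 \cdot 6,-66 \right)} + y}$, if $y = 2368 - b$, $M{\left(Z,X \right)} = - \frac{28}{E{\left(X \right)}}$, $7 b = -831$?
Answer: $\frac{\sqrt{302953}}{7} \approx 78.63$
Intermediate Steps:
$b = - \frac{831}{7}$ ($b = \frac{1}{7} \left(-831\right) = - \frac{831}{7} \approx -118.71$)
$E{\left(x \right)} = \frac{1}{2 x}$
$M{\left(Z,X \right)} = - 56 X$ ($M{\left(Z,X \right)} = - \frac{28}{\frac{1}{2} \frac{1}{X}} = - 28 \cdot 2 X = - 56 X$)
$y = \frac{17407}{7}$ ($y = 2368 - - \frac{831}{7} = 2368 + \frac{831}{7} = \frac{17407}{7} \approx 2486.7$)
$\sqrt{M{\left(8 \cdot 6,-66 \right)} + y} = \sqrt{\left(-56\right) \left(-66\right) + \frac{17407}{7}} = \sqrt{3696 + \frac{17407}{7}} = \sqrt{\frac{43279}{7}} = \frac{\sqrt{302953}}{7}$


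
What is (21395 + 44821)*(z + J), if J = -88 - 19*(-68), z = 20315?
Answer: 1424902104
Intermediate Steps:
J = 1204 (J = -88 + 1292 = 1204)
(21395 + 44821)*(z + J) = (21395 + 44821)*(20315 + 1204) = 66216*21519 = 1424902104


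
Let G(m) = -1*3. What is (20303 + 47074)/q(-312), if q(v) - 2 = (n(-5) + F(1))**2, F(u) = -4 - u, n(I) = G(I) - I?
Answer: 67377/11 ≈ 6125.2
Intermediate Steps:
G(m) = -3
n(I) = -3 - I
q(v) = 11 (q(v) = 2 + ((-3 - 1*(-5)) + (-4 - 1*1))**2 = 2 + ((-3 + 5) + (-4 - 1))**2 = 2 + (2 - 5)**2 = 2 + (-3)**2 = 2 + 9 = 11)
(20303 + 47074)/q(-312) = (20303 + 47074)/11 = 67377*(1/11) = 67377/11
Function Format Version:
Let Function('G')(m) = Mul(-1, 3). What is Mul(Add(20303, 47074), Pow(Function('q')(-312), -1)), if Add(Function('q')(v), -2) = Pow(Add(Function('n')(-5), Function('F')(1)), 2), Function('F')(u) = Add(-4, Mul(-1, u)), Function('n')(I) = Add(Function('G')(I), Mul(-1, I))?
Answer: Rational(67377, 11) ≈ 6125.2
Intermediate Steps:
Function('G')(m) = -3
Function('n')(I) = Add(-3, Mul(-1, I))
Function('q')(v) = 11 (Function('q')(v) = Add(2, Pow(Add(Add(-3, Mul(-1, -5)), Add(-4, Mul(-1, 1))), 2)) = Add(2, Pow(Add(Add(-3, 5), Add(-4, -1)), 2)) = Add(2, Pow(Add(2, -5), 2)) = Add(2, Pow(-3, 2)) = Add(2, 9) = 11)
Mul(Add(20303, 47074), Pow(Function('q')(-312), -1)) = Mul(Add(20303, 47074), Pow(11, -1)) = Mul(67377, Rational(1, 11)) = Rational(67377, 11)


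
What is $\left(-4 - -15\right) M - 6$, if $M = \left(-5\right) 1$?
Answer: $-61$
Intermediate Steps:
$M = -5$
$\left(-4 - -15\right) M - 6 = \left(-4 - -15\right) \left(-5\right) - 6 = \left(-4 + 15\right) \left(-5\right) - 6 = 11 \left(-5\right) - 6 = -55 - 6 = -61$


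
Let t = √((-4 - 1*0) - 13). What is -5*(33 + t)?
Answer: -165 - 5*I*√17 ≈ -165.0 - 20.616*I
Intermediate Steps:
t = I*√17 (t = √((-4 + 0) - 13) = √(-4 - 13) = √(-17) = I*√17 ≈ 4.1231*I)
-5*(33 + t) = -5*(33 + I*√17) = -165 - 5*I*√17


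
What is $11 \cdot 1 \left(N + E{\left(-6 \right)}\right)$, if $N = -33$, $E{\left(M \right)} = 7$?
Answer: $-286$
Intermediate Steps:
$11 \cdot 1 \left(N + E{\left(-6 \right)}\right) = 11 \cdot 1 \left(-33 + 7\right) = 11 \left(-26\right) = -286$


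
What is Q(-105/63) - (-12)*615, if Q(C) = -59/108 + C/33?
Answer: 8766731/1188 ≈ 7379.4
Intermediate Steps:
Q(C) = -59/108 + C/33 (Q(C) = -59*1/108 + C*(1/33) = -59/108 + C/33)
Q(-105/63) - (-12)*615 = (-59/108 + (-105/63)/33) - (-12)*615 = (-59/108 + (-105*1/63)/33) - 1*(-7380) = (-59/108 + (1/33)*(-5/3)) + 7380 = (-59/108 - 5/99) + 7380 = -709/1188 + 7380 = 8766731/1188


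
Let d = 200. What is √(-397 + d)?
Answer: I*√197 ≈ 14.036*I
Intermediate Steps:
√(-397 + d) = √(-397 + 200) = √(-197) = I*√197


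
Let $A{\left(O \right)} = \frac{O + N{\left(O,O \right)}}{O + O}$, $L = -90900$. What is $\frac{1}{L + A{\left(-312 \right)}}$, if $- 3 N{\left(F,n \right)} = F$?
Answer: $- \frac{3}{272699} \approx -1.1001 \cdot 10^{-5}$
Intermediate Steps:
$N{\left(F,n \right)} = - \frac{F}{3}$
$A{\left(O \right)} = \frac{1}{3}$ ($A{\left(O \right)} = \frac{O - \frac{O}{3}}{O + O} = \frac{\frac{2}{3} O}{2 O} = \frac{2 O}{3} \frac{1}{2 O} = \frac{1}{3}$)
$\frac{1}{L + A{\left(-312 \right)}} = \frac{1}{-90900 + \frac{1}{3}} = \frac{1}{- \frac{272699}{3}} = - \frac{3}{272699}$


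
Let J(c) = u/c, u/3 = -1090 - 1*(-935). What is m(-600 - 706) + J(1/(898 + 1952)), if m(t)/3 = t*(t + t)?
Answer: 8908566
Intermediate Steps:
u = -465 (u = 3*(-1090 - 1*(-935)) = 3*(-1090 + 935) = 3*(-155) = -465)
m(t) = 6*t² (m(t) = 3*(t*(t + t)) = 3*(t*(2*t)) = 3*(2*t²) = 6*t²)
J(c) = -465/c
m(-600 - 706) + J(1/(898 + 1952)) = 6*(-600 - 706)² - 465/(1/(898 + 1952)) = 6*(-1306)² - 465/(1/2850) = 6*1705636 - 465/1/2850 = 10233816 - 465*2850 = 10233816 - 1325250 = 8908566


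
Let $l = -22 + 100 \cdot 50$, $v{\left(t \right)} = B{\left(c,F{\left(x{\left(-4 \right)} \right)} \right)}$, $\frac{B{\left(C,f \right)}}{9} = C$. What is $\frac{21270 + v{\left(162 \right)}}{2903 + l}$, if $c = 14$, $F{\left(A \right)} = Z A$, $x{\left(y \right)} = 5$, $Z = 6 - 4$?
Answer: $\frac{7132}{2627} \approx 2.7149$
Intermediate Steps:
$Z = 2$ ($Z = 6 - 4 = 2$)
$F{\left(A \right)} = 2 A$
$B{\left(C,f \right)} = 9 C$
$v{\left(t \right)} = 126$ ($v{\left(t \right)} = 9 \cdot 14 = 126$)
$l = 4978$ ($l = -22 + 5000 = 4978$)
$\frac{21270 + v{\left(162 \right)}}{2903 + l} = \frac{21270 + 126}{2903 + 4978} = \frac{21396}{7881} = 21396 \cdot \frac{1}{7881} = \frac{7132}{2627}$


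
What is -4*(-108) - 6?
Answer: 426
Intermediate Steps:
-4*(-108) - 6 = 432 - 6 = 426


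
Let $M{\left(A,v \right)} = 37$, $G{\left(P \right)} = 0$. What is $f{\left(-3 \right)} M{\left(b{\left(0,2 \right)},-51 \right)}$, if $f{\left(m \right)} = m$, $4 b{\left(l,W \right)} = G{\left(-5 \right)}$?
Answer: $-111$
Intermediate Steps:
$b{\left(l,W \right)} = 0$ ($b{\left(l,W \right)} = \frac{1}{4} \cdot 0 = 0$)
$f{\left(-3 \right)} M{\left(b{\left(0,2 \right)},-51 \right)} = \left(-3\right) 37 = -111$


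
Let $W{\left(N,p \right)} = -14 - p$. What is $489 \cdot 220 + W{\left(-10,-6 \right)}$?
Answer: $107572$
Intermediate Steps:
$489 \cdot 220 + W{\left(-10,-6 \right)} = 489 \cdot 220 - 8 = 107580 + \left(-14 + 6\right) = 107580 - 8 = 107572$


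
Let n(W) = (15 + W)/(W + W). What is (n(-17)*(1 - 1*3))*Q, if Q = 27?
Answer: -54/17 ≈ -3.1765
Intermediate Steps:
n(W) = (15 + W)/(2*W) (n(W) = (15 + W)/((2*W)) = (15 + W)*(1/(2*W)) = (15 + W)/(2*W))
(n(-17)*(1 - 1*3))*Q = (((1/2)*(15 - 17)/(-17))*(1 - 1*3))*27 = (((1/2)*(-1/17)*(-2))*(1 - 3))*27 = ((1/17)*(-2))*27 = -2/17*27 = -54/17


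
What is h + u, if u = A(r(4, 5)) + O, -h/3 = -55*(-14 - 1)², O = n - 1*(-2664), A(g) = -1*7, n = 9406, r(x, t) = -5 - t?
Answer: 49188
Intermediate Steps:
A(g) = -7
O = 12070 (O = 9406 - 1*(-2664) = 9406 + 2664 = 12070)
h = 37125 (h = -(-165)*(-14 - 1)² = -(-165)*(-15)² = -(-165)*225 = -3*(-12375) = 37125)
u = 12063 (u = -7 + 12070 = 12063)
h + u = 37125 + 12063 = 49188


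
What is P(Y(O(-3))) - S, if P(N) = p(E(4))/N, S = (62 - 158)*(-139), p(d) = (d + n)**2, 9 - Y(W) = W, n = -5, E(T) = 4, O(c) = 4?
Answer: -66719/5 ≈ -13344.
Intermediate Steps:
Y(W) = 9 - W
p(d) = (-5 + d)**2 (p(d) = (d - 5)**2 = (-5 + d)**2)
S = 13344 (S = -96*(-139) = 13344)
P(N) = 1/N (P(N) = (-5 + 4)**2/N = (-1)**2/N = 1/N)
P(Y(O(-3))) - S = 1/(9 - 1*4) - 1*13344 = 1/(9 - 4) - 13344 = 1/5 - 13344 = -66719/5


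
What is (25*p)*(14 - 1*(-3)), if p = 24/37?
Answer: 10200/37 ≈ 275.68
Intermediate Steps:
p = 24/37 (p = 24*(1/37) = 24/37 ≈ 0.64865)
(25*p)*(14 - 1*(-3)) = (25*(24/37))*(14 - 1*(-3)) = 600*(14 + 3)/37 = (600/37)*17 = 10200/37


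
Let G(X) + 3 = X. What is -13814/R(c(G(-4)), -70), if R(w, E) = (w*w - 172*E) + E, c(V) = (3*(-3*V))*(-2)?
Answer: -6907/13923 ≈ -0.49609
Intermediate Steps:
G(X) = -3 + X
c(V) = 18*V (c(V) = -9*V*(-2) = 18*V)
R(w, E) = w² - 171*E (R(w, E) = (w² - 172*E) + E = w² - 171*E)
-13814/R(c(G(-4)), -70) = -13814/((18*(-3 - 4))² - 171*(-70)) = -13814/((18*(-7))² + 11970) = -13814/((-126)² + 11970) = -13814/(15876 + 11970) = -13814/27846 = -13814*1/27846 = -6907/13923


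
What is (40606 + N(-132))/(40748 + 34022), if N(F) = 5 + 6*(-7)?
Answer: 40569/74770 ≈ 0.54258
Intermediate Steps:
N(F) = -37 (N(F) = 5 - 42 = -37)
(40606 + N(-132))/(40748 + 34022) = (40606 - 37)/(40748 + 34022) = 40569/74770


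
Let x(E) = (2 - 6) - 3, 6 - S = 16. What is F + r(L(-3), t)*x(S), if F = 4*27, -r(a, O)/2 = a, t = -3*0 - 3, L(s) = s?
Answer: 66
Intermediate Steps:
S = -10 (S = 6 - 1*16 = 6 - 16 = -10)
x(E) = -7 (x(E) = -4 - 3 = -7)
t = -3 (t = 0 - 3 = -3)
r(a, O) = -2*a
F = 108
F + r(L(-3), t)*x(S) = 108 - 2*(-3)*(-7) = 108 + 6*(-7) = 108 - 42 = 66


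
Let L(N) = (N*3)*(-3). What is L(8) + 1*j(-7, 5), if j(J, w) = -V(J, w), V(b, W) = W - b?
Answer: -84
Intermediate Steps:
L(N) = -9*N (L(N) = (3*N)*(-3) = -9*N)
j(J, w) = J - w (j(J, w) = -(w - J) = J - w)
L(8) + 1*j(-7, 5) = -9*8 + 1*(-7 - 1*5) = -72 + 1*(-7 - 5) = -72 + 1*(-12) = -72 - 12 = -84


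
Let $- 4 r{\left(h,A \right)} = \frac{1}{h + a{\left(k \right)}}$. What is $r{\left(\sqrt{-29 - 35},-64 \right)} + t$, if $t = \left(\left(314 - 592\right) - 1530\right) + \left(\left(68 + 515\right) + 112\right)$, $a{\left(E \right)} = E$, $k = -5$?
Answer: $- \frac{396223}{356} + \frac{2 i}{89} \approx -1113.0 + 0.022472 i$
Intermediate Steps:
$r{\left(h,A \right)} = - \frac{1}{4 \left(-5 + h\right)}$ ($r{\left(h,A \right)} = - \frac{1}{4 \left(h - 5\right)} = - \frac{1}{4 \left(-5 + h\right)}$)
$t = -1113$ ($t = \left(\left(314 - 592\right) - 1530\right) + \left(583 + 112\right) = \left(-278 - 1530\right) + 695 = -1808 + 695 = -1113$)
$r{\left(\sqrt{-29 - 35},-64 \right)} + t = - \frac{1}{-20 + 4 \sqrt{-29 - 35}} - 1113 = - \frac{1}{-20 + 4 \sqrt{-64}} - 1113 = - \frac{1}{-20 + 4 \cdot 8 i} - 1113 = - \frac{1}{-20 + 32 i} - 1113 = - \frac{-20 - 32 i}{1424} - 1113 = -1113 - \frac{-20 - 32 i}{1424}$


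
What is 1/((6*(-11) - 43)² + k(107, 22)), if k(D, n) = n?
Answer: 1/11903 ≈ 8.4012e-5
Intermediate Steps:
1/((6*(-11) - 43)² + k(107, 22)) = 1/((6*(-11) - 43)² + 22) = 1/((-66 - 43)² + 22) = 1/((-109)² + 22) = 1/(11881 + 22) = 1/11903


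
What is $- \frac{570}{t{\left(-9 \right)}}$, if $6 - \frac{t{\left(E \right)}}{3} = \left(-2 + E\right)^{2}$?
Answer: $\frac{38}{23} \approx 1.6522$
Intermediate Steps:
$t{\left(E \right)} = 18 - 3 \left(-2 + E\right)^{2}$
$- \frac{570}{t{\left(-9 \right)}} = - \frac{570}{18 - 3 \left(-2 - 9\right)^{2}} = - \frac{570}{18 - 3 \left(-11\right)^{2}} = - \frac{570}{18 - 363} = - \frac{570}{-345} = \left(-570\right) \left(- \frac{1}{345}\right) = \frac{38}{23}$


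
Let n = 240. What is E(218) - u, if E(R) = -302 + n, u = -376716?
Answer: 376654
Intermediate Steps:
E(R) = -62 (E(R) = -302 + 240 = -62)
E(218) - u = -62 - 1*(-376716) = -62 + 376716 = 376654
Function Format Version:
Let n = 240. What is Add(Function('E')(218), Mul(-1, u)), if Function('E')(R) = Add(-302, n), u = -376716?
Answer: 376654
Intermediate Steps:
Function('E')(R) = -62 (Function('E')(R) = Add(-302, 240) = -62)
Add(Function('E')(218), Mul(-1, u)) = Add(-62, Mul(-1, -376716)) = Add(-62, 376716) = 376654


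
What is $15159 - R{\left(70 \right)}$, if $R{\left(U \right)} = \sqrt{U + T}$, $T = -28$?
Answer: $15159 - \sqrt{42} \approx 15153.0$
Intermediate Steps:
$R{\left(U \right)} = \sqrt{-28 + U}$ ($R{\left(U \right)} = \sqrt{U - 28} = \sqrt{-28 + U}$)
$15159 - R{\left(70 \right)} = 15159 - \sqrt{-28 + 70} = 15159 - \sqrt{42}$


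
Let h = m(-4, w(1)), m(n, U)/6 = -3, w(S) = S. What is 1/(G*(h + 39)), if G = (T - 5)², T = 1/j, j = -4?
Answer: 16/9261 ≈ 0.0017277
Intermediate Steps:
m(n, U) = -18 (m(n, U) = 6*(-3) = -18)
h = -18
T = -¼ (T = 1/(-4) = -¼ ≈ -0.25000)
G = 441/16 (G = (-¼ - 5)² = (-21/4)² = 441/16 ≈ 27.563)
1/(G*(h + 39)) = 1/(441*(-18 + 39)/16) = 1/((441/16)*21) = 1/(9261/16) = 16/9261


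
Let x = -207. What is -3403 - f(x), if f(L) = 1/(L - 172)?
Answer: -1289736/379 ≈ -3403.0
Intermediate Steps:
f(L) = 1/(-172 + L)
-3403 - f(x) = -3403 - 1/(-172 - 207) = -3403 - 1/(-379) = -3403 - 1*(-1/379) = -3403 + 1/379 = -1289736/379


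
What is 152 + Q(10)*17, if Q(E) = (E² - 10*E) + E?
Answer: 322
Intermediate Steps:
Q(E) = E² - 9*E
152 + Q(10)*17 = 152 + (10*(-9 + 10))*17 = 152 + (10*1)*17 = 152 + 10*17 = 152 + 170 = 322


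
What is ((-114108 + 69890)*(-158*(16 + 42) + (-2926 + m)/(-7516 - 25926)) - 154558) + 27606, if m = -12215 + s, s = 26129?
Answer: 6773699316492/16721 ≈ 4.0510e+8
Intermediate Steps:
m = 13914 (m = -12215 + 26129 = 13914)
((-114108 + 69890)*(-158*(16 + 42) + (-2926 + m)/(-7516 - 25926)) - 154558) + 27606 = ((-114108 + 69890)*(-158*(16 + 42) + (-2926 + 13914)/(-7516 - 25926)) - 154558) + 27606 = (-44218*(-158*58 + 10988/(-33442)) - 154558) + 27606 = (-44218*(-9164 + 10988*(-1/33442)) - 154558) + 27606 = (-44218*(-9164 - 5494/16721) - 154558) + 27606 = (-44218*(-153236738/16721) - 154558) + 27606 = (6775822080884/16721 - 154558) + 27606 = 6773237716566/16721 + 27606 = 6773699316492/16721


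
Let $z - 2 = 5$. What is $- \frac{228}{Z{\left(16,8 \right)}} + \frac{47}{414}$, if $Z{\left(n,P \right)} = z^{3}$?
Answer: $- \frac{78271}{142002} \approx -0.5512$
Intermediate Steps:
$z = 7$ ($z = 2 + 5 = 7$)
$Z{\left(n,P \right)} = 343$ ($Z{\left(n,P \right)} = 7^{3} = 343$)
$- \frac{228}{Z{\left(16,8 \right)}} + \frac{47}{414} = - \frac{228}{343} + \frac{47}{414} = - \frac{78271}{142002}$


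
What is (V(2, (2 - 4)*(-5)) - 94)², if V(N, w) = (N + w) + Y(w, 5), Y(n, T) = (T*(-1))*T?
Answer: 11449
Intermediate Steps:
Y(n, T) = -T² (Y(n, T) = (-T)*T = -T²)
V(N, w) = -25 + N + w (V(N, w) = (N + w) - 1*5² = (N + w) - 1*25 = (N + w) - 25 = -25 + N + w)
(V(2, (2 - 4)*(-5)) - 94)² = ((-25 + 2 + (2 - 4)*(-5)) - 94)² = ((-25 + 2 - 2*(-5)) - 94)² = ((-25 + 2 + 10) - 94)² = (-13 - 94)² = (-107)² = 11449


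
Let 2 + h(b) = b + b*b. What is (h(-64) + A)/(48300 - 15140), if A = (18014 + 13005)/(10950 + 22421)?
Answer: 134516149/1106582360 ≈ 0.12156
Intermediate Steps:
h(b) = -2 + b + b² (h(b) = -2 + (b + b*b) = -2 + (b + b²) = -2 + b + b²)
A = 31019/33371 ≈ 0.92952
(h(-64) + A)/(48300 - 15140) = ((-2 - 64 + (-64)²) + 31019/33371)/(48300 - 15140) = ((-2 - 64 + 4096) + 31019/33371)/33160 = (4030 + 31019/33371)*(1/33160) = (134516149/33371)*(1/33160) = 134516149/1106582360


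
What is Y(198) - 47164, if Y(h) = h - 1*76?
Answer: -47042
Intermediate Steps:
Y(h) = -76 + h (Y(h) = h - 76 = -76 + h)
Y(198) - 47164 = (-76 + 198) - 47164 = 122 - 47164 = -47042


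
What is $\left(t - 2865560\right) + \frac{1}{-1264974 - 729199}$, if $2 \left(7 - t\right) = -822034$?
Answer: $- \frac{4894769418729}{1994173} \approx -2.4545 \cdot 10^{6}$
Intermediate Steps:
$t = 411024$ ($t = 7 - -411017 = 7 + 411017 = 411024$)
$\left(t - 2865560\right) + \frac{1}{-1264974 - 729199} = \left(411024 - 2865560\right) + \frac{1}{-1264974 - 729199} = -2454536 + \frac{1}{-1994173} = -2454536 - \frac{1}{1994173} = - \frac{4894769418729}{1994173}$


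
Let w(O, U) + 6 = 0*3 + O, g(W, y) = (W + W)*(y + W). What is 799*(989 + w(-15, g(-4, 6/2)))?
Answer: 773432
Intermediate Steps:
g(W, y) = 2*W*(W + y) (g(W, y) = (2*W)*(W + y) = 2*W*(W + y))
w(O, U) = -6 + O (w(O, U) = -6 + (0*3 + O) = -6 + (0 + O) = -6 + O)
799*(989 + w(-15, g(-4, 6/2))) = 799*(989 + (-6 - 15)) = 799*(989 - 21) = 799*968 = 773432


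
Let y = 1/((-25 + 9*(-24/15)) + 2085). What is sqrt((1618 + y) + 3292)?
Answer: sqrt(128411223145)/5114 ≈ 70.071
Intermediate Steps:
y = 5/10228 (y = 1/((-25 + 9*(-24*1/15)) + 2085) = 1/((-25 + 9*(-8/5)) + 2085) = 1/((-25 - 72/5) + 2085) = 1/(-197/5 + 2085) = 1/(10228/5) = 5/10228 ≈ 0.00048885)
sqrt((1618 + y) + 3292) = sqrt((1618 + 5/10228) + 3292) = sqrt(16548909/10228 + 3292) = sqrt(50219485/10228) = sqrt(128411223145)/5114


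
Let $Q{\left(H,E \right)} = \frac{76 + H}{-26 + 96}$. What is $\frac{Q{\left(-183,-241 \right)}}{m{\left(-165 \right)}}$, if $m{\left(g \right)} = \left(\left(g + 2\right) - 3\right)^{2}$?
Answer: $- \frac{107}{1928920} \approx -5.5471 \cdot 10^{-5}$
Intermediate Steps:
$Q{\left(H,E \right)} = \frac{38}{35} + \frac{H}{70}$ ($Q{\left(H,E \right)} = \frac{76 + H}{70} = \left(76 + H\right) \frac{1}{70} = \frac{38}{35} + \frac{H}{70}$)
$m{\left(g \right)} = \left(-1 + g\right)^{2}$ ($m{\left(g \right)} = \left(\left(2 + g\right) - 3\right)^{2} = \left(-1 + g\right)^{2}$)
$\frac{Q{\left(-183,-241 \right)}}{m{\left(-165 \right)}} = \frac{\frac{38}{35} + \frac{1}{70} \left(-183\right)}{\left(-1 - 165\right)^{2}} = \frac{\frac{38}{35} - \frac{183}{70}}{\left(-166\right)^{2}} = - \frac{107}{70 \cdot 27556} = \left(- \frac{107}{70}\right) \frac{1}{27556} = - \frac{107}{1928920}$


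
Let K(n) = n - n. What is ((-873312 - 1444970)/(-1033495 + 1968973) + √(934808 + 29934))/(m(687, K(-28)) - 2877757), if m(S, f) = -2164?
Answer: 1159141/1347051368619 - √964742/2879921 ≈ -0.00034019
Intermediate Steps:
K(n) = 0
((-873312 - 1444970)/(-1033495 + 1968973) + √(934808 + 29934))/(m(687, K(-28)) - 2877757) = ((-873312 - 1444970)/(-1033495 + 1968973) + √(934808 + 29934))/(-2164 - 2877757) = (-2318282/935478 + √964742)/(-2879921) = (-2318282*1/935478 + √964742)*(-1/2879921) = (-1159141/467739 + √964742)*(-1/2879921) = 1159141/1347051368619 - √964742/2879921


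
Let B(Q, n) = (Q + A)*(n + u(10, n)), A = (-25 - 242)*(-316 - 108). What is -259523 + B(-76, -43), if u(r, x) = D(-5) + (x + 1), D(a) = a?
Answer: -10441403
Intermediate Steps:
A = 113208 (A = -267*(-424) = 113208)
u(r, x) = -4 + x (u(r, x) = -5 + (x + 1) = -5 + (1 + x) = -4 + x)
B(Q, n) = (-4 + 2*n)*(113208 + Q) (B(Q, n) = (Q + 113208)*(n + (-4 + n)) = (113208 + Q)*(-4 + 2*n) = (-4 + 2*n)*(113208 + Q))
-259523 + B(-76, -43) = -259523 + (-452832 + 226416*(-43) - 76*(-43) - 76*(-4 - 43)) = -259523 + (-452832 - 9735888 + 3268 - 76*(-47)) = -259523 + (-452832 - 9735888 + 3268 + 3572) = -259523 - 10181880 = -10441403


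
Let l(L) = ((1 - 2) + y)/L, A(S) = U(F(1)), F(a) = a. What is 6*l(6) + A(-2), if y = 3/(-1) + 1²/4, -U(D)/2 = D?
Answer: -23/4 ≈ -5.7500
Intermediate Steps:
U(D) = -2*D
y = -11/4 (y = 3*(-1) + 1*(¼) = -3 + ¼ = -11/4 ≈ -2.7500)
A(S) = -2 (A(S) = -2*1 = -2)
l(L) = -15/(4*L) (l(L) = ((1 - 2) - 11/4)/L = (-1 - 11/4)/L = -15/(4*L))
6*l(6) + A(-2) = 6*(-15/4/6) - 2 = 6*(-15/4*⅙) - 2 = 6*(-5/8) - 2 = -15/4 - 2 = -23/4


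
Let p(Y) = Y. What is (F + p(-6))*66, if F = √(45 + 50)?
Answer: -396 + 66*√95 ≈ 247.29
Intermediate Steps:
F = √95 ≈ 9.7468
(F + p(-6))*66 = (√95 - 6)*66 = (-6 + √95)*66 = -396 + 66*√95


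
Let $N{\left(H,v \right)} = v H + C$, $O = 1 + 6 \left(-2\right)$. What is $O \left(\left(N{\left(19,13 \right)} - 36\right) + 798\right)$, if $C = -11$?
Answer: $-10978$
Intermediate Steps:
$O = -11$ ($O = 1 - 12 = -11$)
$N{\left(H,v \right)} = -11 + H v$ ($N{\left(H,v \right)} = v H - 11 = H v - 11 = -11 + H v$)
$O \left(\left(N{\left(19,13 \right)} - 36\right) + 798\right) = - 11 \left(\left(\left(-11 + 19 \cdot 13\right) - 36\right) + 798\right) = - 11 \left(\left(\left(-11 + 247\right) - 36\right) + 798\right) = - 11 \left(\left(236 - 36\right) + 798\right) = - 11 \left(200 + 798\right) = \left(-11\right) 998 = -10978$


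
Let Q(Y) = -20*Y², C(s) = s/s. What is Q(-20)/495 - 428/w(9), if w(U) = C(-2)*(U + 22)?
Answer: -91972/3069 ≈ -29.968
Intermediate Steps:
C(s) = 1
w(U) = 22 + U (w(U) = 1*(U + 22) = 1*(22 + U) = 22 + U)
Q(-20)/495 - 428/w(9) = -20*(-20)²/495 - 428/(22 + 9) = -20*400*(1/495) - 428/31 = -8000*1/495 - 428*1/31 = -1600/99 - 428/31 = -91972/3069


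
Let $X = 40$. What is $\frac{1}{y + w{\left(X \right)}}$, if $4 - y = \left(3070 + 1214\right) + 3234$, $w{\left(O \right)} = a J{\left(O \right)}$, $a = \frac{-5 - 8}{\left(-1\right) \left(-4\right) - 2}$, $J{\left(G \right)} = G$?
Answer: $- \frac{1}{7774} \approx -0.00012863$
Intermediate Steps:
$a = - \frac{13}{2}$ ($a = - \frac{13}{4 - 2} = - \frac{13}{2} \approx -6.5$)
$w{\left(O \right)} = - \frac{13 O}{2}$
$y = -7514$ ($y = 4 - \left(\left(3070 + 1214\right) + 3234\right) = 4 - \left(4284 + 3234\right) = 4 - 7518 = -7514$)
$\frac{1}{y + w{\left(X \right)}} = \frac{1}{-7514 - 260} = \frac{1}{-7774} = - \frac{1}{7774}$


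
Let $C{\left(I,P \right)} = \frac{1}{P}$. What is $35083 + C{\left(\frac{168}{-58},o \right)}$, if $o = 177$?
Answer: $\frac{6209692}{177} \approx 35083.0$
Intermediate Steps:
$35083 + C{\left(\frac{168}{-58},o \right)} = 35083 + \frac{1}{177} = \frac{6209692}{177}$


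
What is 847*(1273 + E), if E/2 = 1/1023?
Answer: 100275637/93 ≈ 1.0782e+6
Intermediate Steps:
E = 2/1023 ≈ 0.0019550
847*(1273 + E) = 847*(1273 + 2/1023) = 847*(1302281/1023) = 100275637/93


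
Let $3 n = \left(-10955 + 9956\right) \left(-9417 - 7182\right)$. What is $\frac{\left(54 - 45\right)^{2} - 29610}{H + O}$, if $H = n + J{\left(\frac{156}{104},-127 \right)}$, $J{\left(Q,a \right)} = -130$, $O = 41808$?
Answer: $- \frac{29529}{5569145} \approx -0.0053023$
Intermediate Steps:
$n = 5527467$ ($n = \frac{\left(-10955 + 9956\right) \left(-9417 - 7182\right)}{3} = \frac{\left(-999\right) \left(-16599\right)}{3} = \frac{1}{3} \cdot 16582401 = 5527467$)
$H = 5527337$ ($H = 5527467 - 130 = 5527337$)
$\frac{\left(54 - 45\right)^{2} - 29610}{H + O} = \frac{\left(54 - 45\right)^{2} - 29610}{5527337 + 41808} = \frac{\left(54 - 45\right)^{2} - 29610}{5569145} = \left(9^{2} - 29610\right) \frac{1}{5569145} = \left(81 - 29610\right) \frac{1}{5569145} = \left(-29529\right) \frac{1}{5569145} = - \frac{29529}{5569145}$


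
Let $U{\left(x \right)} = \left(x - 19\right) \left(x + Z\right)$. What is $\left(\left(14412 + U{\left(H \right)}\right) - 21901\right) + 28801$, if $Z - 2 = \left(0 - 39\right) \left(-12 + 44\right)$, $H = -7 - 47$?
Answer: $116212$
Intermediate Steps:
$H = -54$ ($H = -7 - 47 = -54$)
$Z = -1246$ ($Z = 2 + \left(0 - 39\right) \left(-12 + 44\right) = 2 - 1248 = -1246$)
$U{\left(x \right)} = \left(-1246 + x\right) \left(-19 + x\right)$ ($U{\left(x \right)} = \left(x - 19\right) \left(x - 1246\right) = \left(-19 + x\right) \left(-1246 + x\right) = \left(-1246 + x\right) \left(-19 + x\right)$)
$\left(\left(14412 + U{\left(H \right)}\right) - 21901\right) + 28801 = \left(\left(14412 + \left(23674 + \left(-54\right)^{2} - -68310\right)\right) - 21901\right) + 28801 = \left(\left(14412 + \left(23674 + 2916 + 68310\right)\right) - 21901\right) + 28801 = \left(\left(14412 + 94900\right) - 21901\right) + 28801 = \left(109312 - 21901\right) + 28801 = 87411 + 28801 = 116212$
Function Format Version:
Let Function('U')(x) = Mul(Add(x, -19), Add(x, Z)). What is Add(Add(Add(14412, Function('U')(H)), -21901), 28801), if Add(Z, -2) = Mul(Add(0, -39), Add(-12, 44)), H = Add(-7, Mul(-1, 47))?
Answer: 116212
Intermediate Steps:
H = -54 (H = Add(-7, -47) = -54)
Z = -1246 (Z = Add(2, Mul(Add(0, -39), Add(-12, 44))) = Add(2, Mul(-39, 32)) = Add(2, -1248) = -1246)
Function('U')(x) = Mul(Add(-1246, x), Add(-19, x)) (Function('U')(x) = Mul(Add(x, -19), Add(x, -1246)) = Mul(Add(-19, x), Add(-1246, x)) = Mul(Add(-1246, x), Add(-19, x)))
Add(Add(Add(14412, Function('U')(H)), -21901), 28801) = Add(Add(Add(14412, Add(23674, Pow(-54, 2), Mul(-1265, -54))), -21901), 28801) = Add(Add(Add(14412, Add(23674, 2916, 68310)), -21901), 28801) = Add(Add(Add(14412, 94900), -21901), 28801) = Add(Add(109312, -21901), 28801) = Add(87411, 28801) = 116212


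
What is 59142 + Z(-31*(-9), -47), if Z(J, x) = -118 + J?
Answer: 59303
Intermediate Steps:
59142 + Z(-31*(-9), -47) = 59142 + (-118 - 31*(-9)) = 59142 + (-118 + 279) = 59142 + 161 = 59303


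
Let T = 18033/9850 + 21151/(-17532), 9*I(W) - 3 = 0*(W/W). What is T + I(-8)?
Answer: 82690303/86345100 ≈ 0.95767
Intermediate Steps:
I(W) = ⅓ (I(W) = ⅓ + (0*(W/W))/9 = ⅓ + (0*1)/9 = ⅓ + (⅑)*0 = ⅓ + 0 = ⅓)
T = 53908603/86345100 (T = 18033*(1/9850) + 21151*(-1/17532) = 18033/9850 - 21151/17532 = 53908603/86345100 ≈ 0.62434)
T + I(-8) = 53908603/86345100 + ⅓ = 82690303/86345100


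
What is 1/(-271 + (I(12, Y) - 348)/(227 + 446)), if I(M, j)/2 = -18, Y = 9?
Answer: -673/182767 ≈ -0.0036823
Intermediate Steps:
I(M, j) = -36 (I(M, j) = 2*(-18) = -36)
1/(-271 + (I(12, Y) - 348)/(227 + 446)) = 1/(-271 + (-36 - 348)/(227 + 446)) = 1/(-271 - 384/673) = 1/(-182767/673) = -673/182767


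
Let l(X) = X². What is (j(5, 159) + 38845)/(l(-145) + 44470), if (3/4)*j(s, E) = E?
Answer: 39057/65495 ≈ 0.59634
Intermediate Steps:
j(s, E) = 4*E/3
(j(5, 159) + 38845)/(l(-145) + 44470) = ((4/3)*159 + 38845)/((-145)² + 44470) = (212 + 38845)/(21025 + 44470) = 39057/65495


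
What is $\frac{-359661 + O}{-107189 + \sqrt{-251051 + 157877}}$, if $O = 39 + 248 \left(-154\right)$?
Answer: $\frac{42641284846}{11489574895} + \frac{397814 i \sqrt{93174}}{11489574895} \approx 3.7113 + 0.010569 i$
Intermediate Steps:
$O = -38153$ ($O = 39 - 38192 = -38153$)
$\frac{-359661 + O}{-107189 + \sqrt{-251051 + 157877}} = \frac{-359661 - 38153}{-107189 + \sqrt{-251051 + 157877}} = - \frac{397814}{-107189 + \sqrt{-93174}} = - \frac{397814}{-107189 + i \sqrt{93174}}$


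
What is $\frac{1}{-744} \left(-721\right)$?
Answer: $\frac{721}{744} \approx 0.96909$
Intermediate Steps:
$\frac{1}{-744} \left(-721\right) = \left(- \frac{1}{744}\right) \left(-721\right) = \frac{721}{744}$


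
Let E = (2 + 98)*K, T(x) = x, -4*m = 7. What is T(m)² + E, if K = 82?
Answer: 131249/16 ≈ 8203.1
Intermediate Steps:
m = -7/4 (m = -¼*7 = -7/4 ≈ -1.7500)
E = 8200 (E = (2 + 98)*82 = 100*82 = 8200)
T(m)² + E = (-7/4)² + 8200 = 49/16 + 8200 = 131249/16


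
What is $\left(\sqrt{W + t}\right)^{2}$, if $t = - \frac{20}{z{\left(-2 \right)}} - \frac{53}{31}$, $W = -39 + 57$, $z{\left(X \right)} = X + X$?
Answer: $\frac{660}{31} \approx 21.29$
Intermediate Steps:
$z{\left(X \right)} = 2 X$
$W = 18$
$t = \frac{102}{31}$ ($t = - \frac{20}{2 \left(-2\right)} - \frac{53}{31} = - \frac{20}{-4} - \frac{53}{31} = \left(-20\right) \left(- \frac{1}{4}\right) - \frac{53}{31} = 5 - \frac{53}{31} = \frac{102}{31} \approx 3.2903$)
$\left(\sqrt{W + t}\right)^{2} = \left(\sqrt{18 + \frac{102}{31}}\right)^{2} = \left(\sqrt{\frac{660}{31}}\right)^{2} = \left(\frac{2 \sqrt{5115}}{31}\right)^{2} = \frac{660}{31}$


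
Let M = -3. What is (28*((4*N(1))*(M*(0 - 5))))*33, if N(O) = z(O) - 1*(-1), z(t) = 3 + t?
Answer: 277200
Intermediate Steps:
N(O) = 4 + O (N(O) = (3 + O) - 1*(-1) = (3 + O) + 1 = 4 + O)
(28*((4*N(1))*(M*(0 - 5))))*33 = (28*((4*(4 + 1))*(-3*(0 - 5))))*33 = (28*((4*5)*(-3*(-5))))*33 = (28*(20*15))*33 = (28*300)*33 = 8400*33 = 277200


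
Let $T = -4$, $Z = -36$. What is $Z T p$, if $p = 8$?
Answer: $1152$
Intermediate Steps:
$Z T p = \left(-36\right) \left(-4\right) 8 = 144 \cdot 8 = 1152$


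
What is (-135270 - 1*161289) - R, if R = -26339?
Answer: -270220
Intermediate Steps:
(-135270 - 1*161289) - R = (-135270 - 1*161289) - 1*(-26339) = (-135270 - 161289) + 26339 = -296559 + 26339 = -270220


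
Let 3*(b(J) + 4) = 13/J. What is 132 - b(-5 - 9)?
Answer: 5725/42 ≈ 136.31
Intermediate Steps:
b(J) = -4 + 13/(3*J) (b(J) = -4 + (13/J)/3 = -4 + 13/(3*J))
132 - b(-5 - 9) = 132 - (-4 + 13/(3*(-5 - 9))) = 132 - (-4 + (13/3)/(-14)) = 132 - (-4 + (13/3)*(-1/14)) = 132 - (-4 - 13/42) = 132 - 1*(-181/42) = 132 + 181/42 = 5725/42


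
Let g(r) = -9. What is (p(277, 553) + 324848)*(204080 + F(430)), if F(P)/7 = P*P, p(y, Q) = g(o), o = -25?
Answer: 486732260820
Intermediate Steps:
p(y, Q) = -9
F(P) = 7*P² (F(P) = 7*(P*P) = 7*P²)
(p(277, 553) + 324848)*(204080 + F(430)) = (-9 + 324848)*(204080 + 7*430²) = 324839*(204080 + 7*184900) = 324839*(204080 + 1294300) = 324839*1498380 = 486732260820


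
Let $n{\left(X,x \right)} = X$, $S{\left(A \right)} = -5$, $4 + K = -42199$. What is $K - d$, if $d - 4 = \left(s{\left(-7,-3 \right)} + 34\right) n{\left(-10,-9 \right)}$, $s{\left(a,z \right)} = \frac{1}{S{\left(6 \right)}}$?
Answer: $-41869$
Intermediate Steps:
$K = -42203$ ($K = -4 - 42199 = -42203$)
$s{\left(a,z \right)} = - \frac{1}{5}$ ($s{\left(a,z \right)} = \frac{1}{-5} = - \frac{1}{5}$)
$d = -334$ ($d = 4 + \left(- \frac{1}{5} + 34\right) \left(-10\right) = 4 + \frac{169}{5} \left(-10\right) = 4 - 338 = -334$)
$K - d = -42203 - -334 = -42203 + 334 = -41869$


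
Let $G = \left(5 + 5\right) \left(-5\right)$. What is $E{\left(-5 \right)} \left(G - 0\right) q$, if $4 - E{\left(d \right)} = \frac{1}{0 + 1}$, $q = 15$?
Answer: $-2250$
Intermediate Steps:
$E{\left(d \right)} = 3$ ($E{\left(d \right)} = 4 - \frac{1}{0 + 1} = 4 - 1^{-1} = 4 - 1 = 3$)
$G = -50$ ($G = 10 \left(-5\right) = -50$)
$E{\left(-5 \right)} \left(G - 0\right) q = 3 \left(-50 - 0\right) 15 = 3 \left(-50 + 0\right) 15 = 3 \left(-50\right) 15 = \left(-150\right) 15 = -2250$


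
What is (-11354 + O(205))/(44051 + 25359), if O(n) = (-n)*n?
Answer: -53379/69410 ≈ -0.76904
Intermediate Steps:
O(n) = -n**2
(-11354 + O(205))/(44051 + 25359) = (-11354 - 1*205**2)/(44051 + 25359) = (-11354 - 1*42025)/69410 = (-11354 - 42025)*(1/69410) = -53379*1/69410 = -53379/69410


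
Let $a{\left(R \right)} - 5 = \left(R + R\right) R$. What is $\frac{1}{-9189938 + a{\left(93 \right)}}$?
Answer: $- \frac{1}{9172635} \approx -1.0902 \cdot 10^{-7}$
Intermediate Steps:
$a{\left(R \right)} = 5 + 2 R^{2}$ ($a{\left(R \right)} = 5 + \left(R + R\right) R = 5 + 2 R R = 5 + 2 R^{2}$)
$\frac{1}{-9189938 + a{\left(93 \right)}} = \frac{1}{-9189938 + \left(5 + 2 \cdot 93^{2}\right)} = \frac{1}{-9189938 + \left(5 + 2 \cdot 8649\right)} = \frac{1}{-9189938 + \left(5 + 17298\right)} = \frac{1}{-9189938 + 17303} = \frac{1}{-9172635} = - \frac{1}{9172635}$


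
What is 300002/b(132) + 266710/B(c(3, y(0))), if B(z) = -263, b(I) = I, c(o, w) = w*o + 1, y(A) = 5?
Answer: 21847403/17358 ≈ 1258.6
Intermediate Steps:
c(o, w) = 1 + o*w (c(o, w) = o*w + 1 = 1 + o*w)
300002/b(132) + 266710/B(c(3, y(0))) = 300002/132 + 266710/(-263) = 300002*(1/132) + 266710*(-1/263) = 150001/66 - 266710/263 = 21847403/17358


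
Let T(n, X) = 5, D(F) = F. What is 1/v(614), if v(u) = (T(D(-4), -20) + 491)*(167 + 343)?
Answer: 1/252960 ≈ 3.9532e-6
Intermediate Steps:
v(u) = 252960 (v(u) = (5 + 491)*(167 + 343) = 496*510 = 252960)
1/v(614) = 1/252960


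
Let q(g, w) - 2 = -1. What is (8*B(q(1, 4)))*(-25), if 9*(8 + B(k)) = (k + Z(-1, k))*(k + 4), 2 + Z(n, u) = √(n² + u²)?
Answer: 15400/9 - 1000*√2/9 ≈ 1554.0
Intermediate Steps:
Z(n, u) = -2 + √(n² + u²)
q(g, w) = 1 (q(g, w) = 2 - 1 = 1)
B(k) = -8 + (4 + k)*(-2 + k + √(1 + k²))/9 (B(k) = -8 + ((k + (-2 + √((-1)² + k²)))*(k + 4))/9 = -8 + ((k + (-2 + √(1 + k²)))*(4 + k))/9 = -8 + ((-2 + k + √(1 + k²))*(4 + k))/9 = -8 + ((4 + k)*(-2 + k + √(1 + k²)))/9 = -8 + (4 + k)*(-2 + k + √(1 + k²))/9)
(8*B(q(1, 4)))*(-25) = (8*(-80/9 + (⅑)*1² + (2/9)*1 + 4*√(1 + 1²)/9 + (⅑)*1*√(1 + 1²)))*(-25) = (8*(-80/9 + (⅑)*1 + 2/9 + 4*√(1 + 1)/9 + (⅑)*1*√(1 + 1)))*(-25) = (8*(-80/9 + ⅑ + 2/9 + 4*√2/9 + (⅑)*1*√2))*(-25) = (8*(-80/9 + ⅑ + 2/9 + 4*√2/9 + √2/9))*(-25) = (8*(-77/9 + 5*√2/9))*(-25) = (-616/9 + 40*√2/9)*(-25) = 15400/9 - 1000*√2/9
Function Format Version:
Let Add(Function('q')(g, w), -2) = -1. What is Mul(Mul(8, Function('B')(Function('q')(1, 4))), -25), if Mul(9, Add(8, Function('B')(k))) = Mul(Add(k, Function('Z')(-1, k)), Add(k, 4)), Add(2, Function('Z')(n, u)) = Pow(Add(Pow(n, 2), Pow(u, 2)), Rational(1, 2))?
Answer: Add(Rational(15400, 9), Mul(Rational(-1000, 9), Pow(2, Rational(1, 2)))) ≈ 1554.0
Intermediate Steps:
Function('Z')(n, u) = Add(-2, Pow(Add(Pow(n, 2), Pow(u, 2)), Rational(1, 2)))
Function('q')(g, w) = 1 (Function('q')(g, w) = Add(2, -1) = 1)
Function('B')(k) = Add(-8, Mul(Rational(1, 9), Add(4, k), Add(-2, k, Pow(Add(1, Pow(k, 2)), Rational(1, 2))))) (Function('B')(k) = Add(-8, Mul(Rational(1, 9), Mul(Add(k, Add(-2, Pow(Add(Pow(-1, 2), Pow(k, 2)), Rational(1, 2)))), Add(k, 4)))) = Add(-8, Mul(Rational(1, 9), Mul(Add(k, Add(-2, Pow(Add(1, Pow(k, 2)), Rational(1, 2)))), Add(4, k)))) = Add(-8, Mul(Rational(1, 9), Mul(Add(-2, k, Pow(Add(1, Pow(k, 2)), Rational(1, 2))), Add(4, k)))) = Add(-8, Mul(Rational(1, 9), Mul(Add(4, k), Add(-2, k, Pow(Add(1, Pow(k, 2)), Rational(1, 2)))))) = Add(-8, Mul(Rational(1, 9), Add(4, k), Add(-2, k, Pow(Add(1, Pow(k, 2)), Rational(1, 2))))))
Mul(Mul(8, Function('B')(Function('q')(1, 4))), -25) = Mul(Mul(8, Add(Rational(-80, 9), Mul(Rational(1, 9), Pow(1, 2)), Mul(Rational(2, 9), 1), Mul(Rational(4, 9), Pow(Add(1, Pow(1, 2)), Rational(1, 2))), Mul(Rational(1, 9), 1, Pow(Add(1, Pow(1, 2)), Rational(1, 2))))), -25) = Mul(Mul(8, Add(Rational(-80, 9), Mul(Rational(1, 9), 1), Rational(2, 9), Mul(Rational(4, 9), Pow(Add(1, 1), Rational(1, 2))), Mul(Rational(1, 9), 1, Pow(Add(1, 1), Rational(1, 2))))), -25) = Mul(Mul(8, Add(Rational(-80, 9), Rational(1, 9), Rational(2, 9), Mul(Rational(4, 9), Pow(2, Rational(1, 2))), Mul(Rational(1, 9), 1, Pow(2, Rational(1, 2))))), -25) = Mul(Mul(8, Add(Rational(-80, 9), Rational(1, 9), Rational(2, 9), Mul(Rational(4, 9), Pow(2, Rational(1, 2))), Mul(Rational(1, 9), Pow(2, Rational(1, 2))))), -25) = Mul(Mul(8, Add(Rational(-77, 9), Mul(Rational(5, 9), Pow(2, Rational(1, 2))))), -25) = Mul(Add(Rational(-616, 9), Mul(Rational(40, 9), Pow(2, Rational(1, 2)))), -25) = Add(Rational(15400, 9), Mul(Rational(-1000, 9), Pow(2, Rational(1, 2))))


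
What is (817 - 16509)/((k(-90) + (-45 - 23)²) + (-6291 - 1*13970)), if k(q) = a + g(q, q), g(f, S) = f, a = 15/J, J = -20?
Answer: 62768/62911 ≈ 0.99773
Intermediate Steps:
a = -¾ (a = 15/(-20) = 15*(-1/20) = -¾ ≈ -0.75000)
k(q) = -¾ + q
(817 - 16509)/((k(-90) + (-45 - 23)²) + (-6291 - 1*13970)) = (817 - 16509)/(((-¾ - 90) + (-45 - 23)²) + (-6291 - 1*13970)) = -15692/((-363/4 + (-68)²) + (-6291 - 13970)) = -15692/((-363/4 + 4624) - 20261) = -15692/(18133/4 - 20261) = -15692/(-62911/4) = -15692*(-4/62911) = 62768/62911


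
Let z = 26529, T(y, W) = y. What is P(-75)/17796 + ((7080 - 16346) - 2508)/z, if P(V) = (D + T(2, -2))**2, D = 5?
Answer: -23136687/52456676 ≈ -0.44106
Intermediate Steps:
P(V) = 49 (P(V) = (5 + 2)**2 = 7**2 = 49)
P(-75)/17796 + ((7080 - 16346) - 2508)/z = 49/17796 + ((7080 - 16346) - 2508)/26529 = 49*(1/17796) + (-9266 - 2508)*(1/26529) = 49/17796 - 11774*1/26529 = 49/17796 - 11774/26529 = -23136687/52456676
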